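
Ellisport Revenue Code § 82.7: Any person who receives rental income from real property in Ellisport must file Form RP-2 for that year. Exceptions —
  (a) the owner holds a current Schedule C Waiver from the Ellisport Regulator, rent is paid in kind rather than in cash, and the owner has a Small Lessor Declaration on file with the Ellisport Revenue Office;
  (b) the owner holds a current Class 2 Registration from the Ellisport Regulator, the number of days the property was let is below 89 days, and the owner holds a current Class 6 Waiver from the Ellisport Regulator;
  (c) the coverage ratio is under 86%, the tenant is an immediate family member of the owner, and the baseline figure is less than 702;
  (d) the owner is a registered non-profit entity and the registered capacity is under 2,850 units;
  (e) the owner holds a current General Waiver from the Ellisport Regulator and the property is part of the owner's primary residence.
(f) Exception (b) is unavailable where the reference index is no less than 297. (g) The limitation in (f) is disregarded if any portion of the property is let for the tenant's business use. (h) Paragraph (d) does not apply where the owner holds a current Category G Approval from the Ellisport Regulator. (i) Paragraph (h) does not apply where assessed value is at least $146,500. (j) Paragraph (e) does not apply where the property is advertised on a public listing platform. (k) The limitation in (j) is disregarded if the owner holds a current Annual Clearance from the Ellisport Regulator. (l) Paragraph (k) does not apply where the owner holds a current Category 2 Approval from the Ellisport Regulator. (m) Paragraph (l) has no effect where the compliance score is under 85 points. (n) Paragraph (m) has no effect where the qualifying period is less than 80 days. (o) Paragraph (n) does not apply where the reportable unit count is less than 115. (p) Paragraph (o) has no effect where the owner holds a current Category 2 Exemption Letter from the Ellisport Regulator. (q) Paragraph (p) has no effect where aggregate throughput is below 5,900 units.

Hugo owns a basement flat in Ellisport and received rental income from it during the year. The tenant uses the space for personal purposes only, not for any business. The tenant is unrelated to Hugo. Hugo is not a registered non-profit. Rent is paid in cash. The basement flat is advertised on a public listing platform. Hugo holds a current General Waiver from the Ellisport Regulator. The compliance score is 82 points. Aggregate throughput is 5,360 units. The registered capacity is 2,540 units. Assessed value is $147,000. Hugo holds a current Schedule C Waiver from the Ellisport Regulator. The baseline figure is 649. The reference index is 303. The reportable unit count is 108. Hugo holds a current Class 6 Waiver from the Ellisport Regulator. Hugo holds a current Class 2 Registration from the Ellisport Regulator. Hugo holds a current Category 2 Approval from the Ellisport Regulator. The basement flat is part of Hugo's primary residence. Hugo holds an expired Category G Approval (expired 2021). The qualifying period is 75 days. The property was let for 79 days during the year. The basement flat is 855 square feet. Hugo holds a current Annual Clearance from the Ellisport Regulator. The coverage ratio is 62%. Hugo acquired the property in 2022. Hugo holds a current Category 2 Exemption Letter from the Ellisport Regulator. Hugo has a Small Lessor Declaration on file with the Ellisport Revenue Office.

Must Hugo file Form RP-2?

No — exception (e) applies; Hugo is not required to file Form RP-2.

Exception (a) does not apply: rent is paid in cash.
Exception (b) is satisfied on its face — a current Class 2 Registration is held; the number of days the property was let is 79 days, below the 89 days limit; a current Class 6 Waiver is held. However, paragraphs (f)–(g) must be considered: (f) applies — the reference index is 303, meeting the 297 threshold. (g) is not engaged (the space is used for personal purposes only), so (f) stands. So (b) is unavailable.
Exception (c) does not apply: the tenant is unrelated to the owner.
Exception (d) fails — Hugo is not a registered non-profit.
Exception (e): a current General Waiver is held; the basement flat is part of the primary residence — every condition holds. Considering the limiting provisions: (j) is triggered (the property is publicly advertised), but is itself disapplied by (k): (k) applies — a current Annual Clearance is held. (l) is triggered (a current Category 2 Approval is held), but is set aside by (m): (m) applies — the compliance score is 82 points, under the 85 points limit. (n) operates (the qualifying period is 75 days, less than the 80 days limit), but yields to (o): (o) operates against (n): the reportable unit count is 108, less than the 115 limit. (p) operates (a current Category 2 Exemption Letter is held), but yields to (q): (q) operates against (p): aggregate throughput is 5,360 units, below the 5,900 units limit. So (e) applies.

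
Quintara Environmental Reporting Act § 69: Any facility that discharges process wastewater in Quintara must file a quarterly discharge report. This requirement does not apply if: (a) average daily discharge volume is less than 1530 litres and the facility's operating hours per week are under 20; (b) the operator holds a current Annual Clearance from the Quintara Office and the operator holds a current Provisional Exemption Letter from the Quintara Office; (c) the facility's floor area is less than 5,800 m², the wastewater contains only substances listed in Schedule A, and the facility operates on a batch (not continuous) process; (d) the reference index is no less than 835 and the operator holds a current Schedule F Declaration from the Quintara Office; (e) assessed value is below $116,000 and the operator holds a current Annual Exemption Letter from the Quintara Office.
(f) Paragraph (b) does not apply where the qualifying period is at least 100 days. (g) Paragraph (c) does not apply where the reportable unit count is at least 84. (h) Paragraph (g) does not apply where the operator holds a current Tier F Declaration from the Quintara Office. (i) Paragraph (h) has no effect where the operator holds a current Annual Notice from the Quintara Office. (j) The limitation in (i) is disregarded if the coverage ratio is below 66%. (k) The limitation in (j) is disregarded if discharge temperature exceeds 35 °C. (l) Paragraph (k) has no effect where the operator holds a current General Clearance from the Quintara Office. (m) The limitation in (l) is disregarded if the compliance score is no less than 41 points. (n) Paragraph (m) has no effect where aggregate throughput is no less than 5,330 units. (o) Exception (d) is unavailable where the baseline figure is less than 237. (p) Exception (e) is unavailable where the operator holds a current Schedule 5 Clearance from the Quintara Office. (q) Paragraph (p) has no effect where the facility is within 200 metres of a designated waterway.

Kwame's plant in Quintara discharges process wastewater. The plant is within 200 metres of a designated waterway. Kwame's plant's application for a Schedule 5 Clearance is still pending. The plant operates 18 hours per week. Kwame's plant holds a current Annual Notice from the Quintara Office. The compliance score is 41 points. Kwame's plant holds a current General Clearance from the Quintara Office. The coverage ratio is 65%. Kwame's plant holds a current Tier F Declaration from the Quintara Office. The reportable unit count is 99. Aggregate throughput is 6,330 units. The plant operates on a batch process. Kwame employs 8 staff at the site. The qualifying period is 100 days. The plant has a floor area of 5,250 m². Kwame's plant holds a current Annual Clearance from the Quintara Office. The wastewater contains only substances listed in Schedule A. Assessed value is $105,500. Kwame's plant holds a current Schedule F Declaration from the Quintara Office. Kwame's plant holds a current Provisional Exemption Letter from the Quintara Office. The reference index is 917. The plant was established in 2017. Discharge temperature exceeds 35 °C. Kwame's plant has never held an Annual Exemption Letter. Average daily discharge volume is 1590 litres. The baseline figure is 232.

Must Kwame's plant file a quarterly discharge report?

Exception (a) does not apply: average daily discharge volume is 1590 litres, not less than 1530 litres.
Exception (b): a current Annual Clearance is held; a current Provisional Exemption Letter is held — every condition holds. But: (f) operates against (b): the qualifying period is 100 days, meeting the 100 days threshold. (b) is therefore removed.
Exception (c): the facility's floor area is 5,250 m², less than the 5,800 m² limit; the wastewater is Schedule-A-only; the facility operates on a batch process — every condition holds. Considering the limiting provisions: (g) would limit (c) — the reportable unit count is 99, meeting the 84 threshold — but (h) sets (g) aside: (h) is triggered — a current Tier F Declaration is held. (i) would limit (h) — a current Annual Notice is held — but (j) sets (i) aside: (j) is engaged — the coverage ratio is 65%, below the 66% limit. (k) would limit (j) — discharge temperature exceeds 35 °C — but (l) sets (k) aside: (l) is engaged — a current General Clearance is held. (m) operates (the compliance score is 41 points, meeting the 41 points threshold), but is displaced by (n): (n) operates against (m): aggregate throughput is 6,330 units, meeting the 5,330 units threshold. So (c) applies.
Exception (d)'s conditions are all satisfied: the reference index is 917, meeting the 835 threshold; a current Schedule F Declaration is held. But: (o) operates against (d): the baseline figure is 232, less than the 237 limit. So (d) is unavailable.
Exception (e) does not apply: the Annual Exemption Letter is not current.

No — exception (c) applies; Kwame's plant is not required to file a quarterly discharge report.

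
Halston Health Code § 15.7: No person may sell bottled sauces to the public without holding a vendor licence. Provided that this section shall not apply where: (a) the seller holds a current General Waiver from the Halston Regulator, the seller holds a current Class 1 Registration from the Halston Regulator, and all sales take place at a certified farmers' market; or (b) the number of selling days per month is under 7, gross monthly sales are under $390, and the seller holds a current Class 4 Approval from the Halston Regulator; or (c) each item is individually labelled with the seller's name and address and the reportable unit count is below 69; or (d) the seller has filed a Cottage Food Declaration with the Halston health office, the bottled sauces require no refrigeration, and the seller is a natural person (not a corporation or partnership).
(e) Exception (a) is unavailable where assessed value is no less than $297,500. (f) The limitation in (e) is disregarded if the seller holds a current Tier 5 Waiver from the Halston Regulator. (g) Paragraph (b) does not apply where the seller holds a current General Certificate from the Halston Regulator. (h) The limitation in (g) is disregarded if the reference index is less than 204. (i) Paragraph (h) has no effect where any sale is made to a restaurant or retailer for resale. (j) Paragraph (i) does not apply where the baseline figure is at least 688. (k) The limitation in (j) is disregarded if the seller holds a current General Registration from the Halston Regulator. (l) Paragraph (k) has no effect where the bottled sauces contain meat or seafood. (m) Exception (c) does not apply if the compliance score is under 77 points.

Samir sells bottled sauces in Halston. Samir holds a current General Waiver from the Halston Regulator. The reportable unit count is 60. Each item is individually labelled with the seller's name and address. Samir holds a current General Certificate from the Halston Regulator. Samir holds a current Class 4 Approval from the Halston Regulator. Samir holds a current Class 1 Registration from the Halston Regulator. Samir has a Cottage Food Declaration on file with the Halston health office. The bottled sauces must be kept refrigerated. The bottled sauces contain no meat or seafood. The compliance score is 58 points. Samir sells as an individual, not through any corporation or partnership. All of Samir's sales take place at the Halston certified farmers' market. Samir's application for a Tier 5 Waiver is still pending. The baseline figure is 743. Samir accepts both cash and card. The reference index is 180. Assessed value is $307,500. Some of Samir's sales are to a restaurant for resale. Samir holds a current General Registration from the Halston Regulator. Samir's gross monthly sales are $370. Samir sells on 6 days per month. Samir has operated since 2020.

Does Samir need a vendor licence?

Exception (a)'s conditions are all satisfied: a current General Waiver is held; a current Class 1 Registration is held; all sales are at a certified farmers' market. However, paragraphs (e)–(f) must be considered: (e) applies — assessed value is $307,500, meeting the $297,500 threshold. (f) is not engaged (the Tier 5 Waiver is not current), so (e) stands. So (a) is unavailable.
Exception (b)'s conditions are all satisfied: the number of selling days per month is 6, under the 7 limit; gross monthly sales are $370, under the $390 limit; a current Class 4 Approval is held. But: (g) operates against (b): a current General Certificate is held. (h) is triggered (the reference index is 180, less than the 204 limit), but yields to (i): (i) operates against (h): some sales are to a restaurant for resale. (j) would limit (i) — the baseline figure is 743, meeting the 688 threshold — but (k) sets (j) aside: (k) is triggered — a current General Registration is held. (l) does not operate here (the bottled sauces contain no meat or seafood), so (k) stands. Exception (b) does not apply.
All of (c)'s requirements are met (items are individually labelled; the reportable unit count is 60, below the 69 limit). But: (m) operates against (c): the compliance score is 58 points, under the 77 points limit. So (c) is unavailable.
Exception (d) fails — the bottled sauces require refrigeration.
No exception applies. The general rule governs.

Yes — Samir must hold a vendor licence.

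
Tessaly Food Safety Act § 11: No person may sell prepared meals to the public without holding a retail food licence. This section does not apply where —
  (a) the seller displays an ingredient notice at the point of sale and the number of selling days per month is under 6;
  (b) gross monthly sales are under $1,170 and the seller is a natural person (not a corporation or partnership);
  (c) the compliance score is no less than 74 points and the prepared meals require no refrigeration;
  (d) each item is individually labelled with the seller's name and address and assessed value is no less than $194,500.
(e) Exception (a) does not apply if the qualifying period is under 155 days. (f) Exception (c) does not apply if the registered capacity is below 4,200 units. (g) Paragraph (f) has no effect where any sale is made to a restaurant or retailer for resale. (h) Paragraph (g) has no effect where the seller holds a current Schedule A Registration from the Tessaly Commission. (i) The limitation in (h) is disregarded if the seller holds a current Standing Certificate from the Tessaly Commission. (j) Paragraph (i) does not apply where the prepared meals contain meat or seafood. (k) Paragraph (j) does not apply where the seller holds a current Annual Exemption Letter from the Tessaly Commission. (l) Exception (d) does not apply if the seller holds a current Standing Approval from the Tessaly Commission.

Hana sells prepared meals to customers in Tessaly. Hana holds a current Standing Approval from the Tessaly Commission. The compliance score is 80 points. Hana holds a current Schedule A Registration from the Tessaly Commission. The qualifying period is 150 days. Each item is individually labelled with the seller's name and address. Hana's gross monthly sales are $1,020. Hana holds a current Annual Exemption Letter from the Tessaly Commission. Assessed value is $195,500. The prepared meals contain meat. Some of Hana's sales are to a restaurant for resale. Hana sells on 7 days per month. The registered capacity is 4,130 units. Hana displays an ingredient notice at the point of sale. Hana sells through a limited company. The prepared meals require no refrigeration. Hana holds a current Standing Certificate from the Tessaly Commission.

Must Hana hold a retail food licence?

Exception (a) does not apply: the number of selling days per month is 7, not under 6.
Exception (b) fails — the seller operates through a limited company.
Exception (c)'s conditions are all satisfied: the compliance score is 80 points, meeting the 74 points threshold; the prepared meals are shelf-stable. Applying paragraphs (f)–(k): (f) operates (the registered capacity is 4,130 units, below the 4,200 units limit), but is displaced by (g): (g) operates against (f): some sales are to a restaurant for resale. (h) would limit (g) — a current Schedule A Registration is held — but (i) sets (h) aside: (i) is engaged — a current Standing Certificate is held. (j) would limit (i) — the prepared meals contain meat — but (k) sets (j) aside: (k) operates against (j): a current Annual Exemption Letter is held. Exception (c) stands.
All of (d)'s requirements are met (items are individually labelled; assessed value is $195,500, meeting the $194,500 threshold). But applying paragraph (l): (l) applies — a current Standing Approval is held. So (d) is unavailable.

No — exception (c) applies; Hana is not required to hold a retail food licence.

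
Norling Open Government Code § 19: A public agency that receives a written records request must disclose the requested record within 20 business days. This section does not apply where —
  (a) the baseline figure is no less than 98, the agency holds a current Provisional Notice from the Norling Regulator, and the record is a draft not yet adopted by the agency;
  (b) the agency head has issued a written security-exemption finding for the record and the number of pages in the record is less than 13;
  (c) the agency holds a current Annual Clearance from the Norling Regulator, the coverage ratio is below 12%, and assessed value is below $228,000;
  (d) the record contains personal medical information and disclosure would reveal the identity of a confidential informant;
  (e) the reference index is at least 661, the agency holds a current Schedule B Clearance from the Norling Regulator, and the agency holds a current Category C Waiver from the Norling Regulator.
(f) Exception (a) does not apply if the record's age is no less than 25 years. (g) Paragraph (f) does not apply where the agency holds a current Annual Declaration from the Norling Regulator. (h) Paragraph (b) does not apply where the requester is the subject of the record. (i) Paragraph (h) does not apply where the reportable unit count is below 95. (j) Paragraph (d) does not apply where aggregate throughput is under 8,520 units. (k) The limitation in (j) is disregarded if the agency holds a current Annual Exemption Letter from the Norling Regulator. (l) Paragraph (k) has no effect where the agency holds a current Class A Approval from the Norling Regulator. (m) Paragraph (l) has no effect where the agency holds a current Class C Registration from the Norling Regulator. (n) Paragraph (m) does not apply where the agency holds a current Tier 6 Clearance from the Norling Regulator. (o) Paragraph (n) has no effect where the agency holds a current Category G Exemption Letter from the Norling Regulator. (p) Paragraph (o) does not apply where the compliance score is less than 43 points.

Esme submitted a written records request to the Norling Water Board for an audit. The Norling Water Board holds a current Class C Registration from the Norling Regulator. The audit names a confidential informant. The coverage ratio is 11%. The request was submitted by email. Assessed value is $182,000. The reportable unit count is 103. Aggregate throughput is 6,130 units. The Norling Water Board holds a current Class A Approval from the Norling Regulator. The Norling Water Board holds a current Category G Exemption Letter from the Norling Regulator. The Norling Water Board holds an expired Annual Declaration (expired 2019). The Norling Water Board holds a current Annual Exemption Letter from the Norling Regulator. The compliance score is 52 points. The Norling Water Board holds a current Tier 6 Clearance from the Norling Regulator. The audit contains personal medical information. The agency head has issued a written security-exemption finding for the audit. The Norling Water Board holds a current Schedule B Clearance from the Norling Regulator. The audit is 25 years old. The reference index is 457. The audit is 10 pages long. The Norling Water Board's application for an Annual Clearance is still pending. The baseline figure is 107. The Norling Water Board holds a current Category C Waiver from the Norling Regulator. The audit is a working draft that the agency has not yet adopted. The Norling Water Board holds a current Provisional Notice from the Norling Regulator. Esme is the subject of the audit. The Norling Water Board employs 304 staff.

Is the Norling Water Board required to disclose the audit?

All of (a)'s requirements are met (the baseline figure is 107, meeting the 98 threshold; a current Provisional Notice is held; the audit is an unadopted draft). But: (f) operates against (a): the record's age is 25 years, meeting the 25 years threshold. (g), which would lift (f), is not engaged — no current Annual Declaration is held. Exception (a) does not apply.
Exception (b)'s conditions are all satisfied: a written security-exemption finding has been issued; the number of pages in the record is 10, less than the 13 limit. Turning to paragraphs (h)–(i): (h) applies — Esme is the subject of the audit. (i) does not operate here (the reportable unit count is 103, not below 95), so (h) stands. So (b) is unavailable.
Exception (c) does not apply: the Annual Clearance is not current.
Exception (d) is satisfied on its face — the audit contains personal medical information; the audit names a confidential informant. Applying paragraphs (j)–(p): (j) applies (aggregate throughput is 6,130 units, under the 8,520 units limit), but yields to (k): (k) is triggered — a current Annual Exemption Letter is held. (l) applies (a current Class A Approval is held), but is overridden by (m): (m) applies — a current Class C Registration is held. (n) would limit (m) — a current Tier 6 Clearance is held — but (o) sets (n) aside: (o) operates — a current Category G Exemption Letter is held. (p) is not engaged (the compliance score is 52 points, not less than 43 points), so (o) stands. Exception (d) stands.
Exception (e) requires that the reference index is at least 661; but the reference index is 457, short of 661, so (e) is unavailable.

No — exception (d) applies; the Norling Water Board is not required to disclose the audit.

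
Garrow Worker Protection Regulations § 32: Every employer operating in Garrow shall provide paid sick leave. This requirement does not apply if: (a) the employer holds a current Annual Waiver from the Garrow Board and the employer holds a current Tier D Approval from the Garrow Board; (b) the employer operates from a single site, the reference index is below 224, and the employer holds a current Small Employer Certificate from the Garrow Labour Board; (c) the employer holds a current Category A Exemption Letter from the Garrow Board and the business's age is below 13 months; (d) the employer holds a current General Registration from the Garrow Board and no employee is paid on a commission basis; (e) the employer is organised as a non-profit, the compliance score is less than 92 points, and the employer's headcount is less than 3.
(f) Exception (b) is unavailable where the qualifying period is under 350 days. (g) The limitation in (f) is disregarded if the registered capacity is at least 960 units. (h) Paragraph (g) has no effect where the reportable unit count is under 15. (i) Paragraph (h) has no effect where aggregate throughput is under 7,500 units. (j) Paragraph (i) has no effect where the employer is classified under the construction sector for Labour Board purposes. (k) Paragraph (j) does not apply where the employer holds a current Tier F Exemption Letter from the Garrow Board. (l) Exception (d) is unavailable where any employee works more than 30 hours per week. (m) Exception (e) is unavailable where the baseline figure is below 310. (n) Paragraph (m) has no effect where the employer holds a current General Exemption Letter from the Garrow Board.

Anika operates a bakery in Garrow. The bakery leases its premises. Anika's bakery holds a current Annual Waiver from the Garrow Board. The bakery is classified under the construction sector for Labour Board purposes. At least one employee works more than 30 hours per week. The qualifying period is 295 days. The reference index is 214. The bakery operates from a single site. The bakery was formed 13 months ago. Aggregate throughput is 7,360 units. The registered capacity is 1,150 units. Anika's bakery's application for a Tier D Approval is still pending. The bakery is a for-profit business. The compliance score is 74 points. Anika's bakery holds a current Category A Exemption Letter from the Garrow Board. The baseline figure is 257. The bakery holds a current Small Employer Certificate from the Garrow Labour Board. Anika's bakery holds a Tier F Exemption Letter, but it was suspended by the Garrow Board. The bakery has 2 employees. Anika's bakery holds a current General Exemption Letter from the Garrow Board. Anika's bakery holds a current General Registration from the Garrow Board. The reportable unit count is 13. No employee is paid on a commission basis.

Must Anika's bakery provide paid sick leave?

Exception (a) does not apply: no current Tier D Approval is held.
Exception (b)'s conditions are all satisfied: the employer operates from a single site; the reference index is 214, below the 224 limit; a current Small Employer Certificate is held. But: (f) is engaged — the qualifying period is 295 days, under the 350 days limit. (g) operates (the registered capacity is 1,150 units, meeting the 960 units threshold), but is itself disapplied by (h): (h) operates against (g): the reportable unit count is 13, under the 15 limit. (i) would limit (h) — aggregate throughput is 7,360 units, under the 7,500 units limit — but (j) sets (i) aside: (j) applies — the bakery is classified under the construction sector. (k) does not operate here (the Tier F Exemption Letter is not current), so (j) stands. So (b) is unavailable.
Exception (c) fails — the business's age is 13 months, not below 13 months.
Exception (d)'s conditions are all satisfied: a current General Registration is held; no employee is paid on commission. However, paragraph (l) must be considered: (l) applies — at least one employee exceeds 30 hours/week. Exception (d) does not apply.
Exception (e) does not apply: the employer is for-profit.
None of the exceptions is available; § 32 applies in full.

Yes — Anika's bakery must provide paid sick leave.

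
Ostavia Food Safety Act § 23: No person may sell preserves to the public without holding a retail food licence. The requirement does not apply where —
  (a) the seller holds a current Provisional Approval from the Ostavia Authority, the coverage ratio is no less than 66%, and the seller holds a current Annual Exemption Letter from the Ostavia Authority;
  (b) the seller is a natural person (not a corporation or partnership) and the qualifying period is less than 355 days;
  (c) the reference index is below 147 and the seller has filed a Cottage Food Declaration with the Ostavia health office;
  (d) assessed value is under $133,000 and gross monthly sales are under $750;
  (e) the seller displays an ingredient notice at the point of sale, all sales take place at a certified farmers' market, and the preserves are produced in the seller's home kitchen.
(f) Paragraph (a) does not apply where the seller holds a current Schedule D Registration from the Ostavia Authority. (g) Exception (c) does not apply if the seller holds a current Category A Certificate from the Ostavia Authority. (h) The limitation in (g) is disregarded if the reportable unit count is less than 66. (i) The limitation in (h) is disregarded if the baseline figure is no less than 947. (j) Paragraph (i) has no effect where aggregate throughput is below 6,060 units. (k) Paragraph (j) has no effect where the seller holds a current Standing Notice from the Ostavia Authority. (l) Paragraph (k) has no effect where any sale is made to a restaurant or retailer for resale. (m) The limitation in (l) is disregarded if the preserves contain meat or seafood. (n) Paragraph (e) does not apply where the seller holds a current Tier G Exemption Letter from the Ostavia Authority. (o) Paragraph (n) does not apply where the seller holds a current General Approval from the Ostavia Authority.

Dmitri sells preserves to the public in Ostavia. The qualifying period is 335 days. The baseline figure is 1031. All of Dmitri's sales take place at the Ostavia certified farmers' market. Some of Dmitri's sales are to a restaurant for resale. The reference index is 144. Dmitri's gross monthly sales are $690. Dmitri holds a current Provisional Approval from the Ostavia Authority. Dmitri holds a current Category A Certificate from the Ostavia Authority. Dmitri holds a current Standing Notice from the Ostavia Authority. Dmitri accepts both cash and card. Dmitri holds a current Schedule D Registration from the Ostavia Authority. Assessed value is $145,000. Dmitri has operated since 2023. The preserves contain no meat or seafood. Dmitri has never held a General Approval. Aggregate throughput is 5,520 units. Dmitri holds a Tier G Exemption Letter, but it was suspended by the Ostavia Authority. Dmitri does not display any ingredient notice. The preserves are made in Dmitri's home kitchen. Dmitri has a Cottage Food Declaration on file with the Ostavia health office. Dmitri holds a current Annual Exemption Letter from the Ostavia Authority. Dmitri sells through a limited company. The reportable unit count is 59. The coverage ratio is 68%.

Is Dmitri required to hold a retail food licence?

No — exception (c) applies; Dmitri is not required to hold a retail food licence.

Exception (a) is satisfied on its face — a current Provisional Approval is held; the coverage ratio is 68%, meeting the 66% threshold; a current Annual Exemption Letter is held. Turning to paragraph (f): (f) operates against (a): a current Schedule D Registration is held. Exception (a) does not apply.
Exception (b) requires that the seller is a natural person (not a corporation or partnership); but the seller operates through a limited company, so (b) is unavailable.
Exception (c)'s conditions are all satisfied: the reference index is 144, below the 147 limit; a Cottage Food Declaration is on file. Under paragraphs (g)–(m): (g) would limit (c) — a current Category A Certificate is held — but (h) sets (g) aside: (h) operates against (g): the reportable unit count is 59, less than the 66 limit. (i) would limit (h) — the baseline figure is 1,031, meeting the 947 threshold — but (j) sets (i) aside: (j) applies — aggregate throughput is 5,520 units, below the 6,060 units limit. (k) would limit (j) — a current Standing Notice is held — but (l) sets (k) aside: (l) applies — some sales are to a restaurant for resale. (m) is not engaged (the preserves contain no meat or seafood), so (l) stands. (c) remains available.
Exception (d) fails — assessed value is $145,000, not under $133,000.
Exception (e) requires that the seller displays an ingredient notice at the point of sale; but no ingredient notice is displayed, so (e) is unavailable.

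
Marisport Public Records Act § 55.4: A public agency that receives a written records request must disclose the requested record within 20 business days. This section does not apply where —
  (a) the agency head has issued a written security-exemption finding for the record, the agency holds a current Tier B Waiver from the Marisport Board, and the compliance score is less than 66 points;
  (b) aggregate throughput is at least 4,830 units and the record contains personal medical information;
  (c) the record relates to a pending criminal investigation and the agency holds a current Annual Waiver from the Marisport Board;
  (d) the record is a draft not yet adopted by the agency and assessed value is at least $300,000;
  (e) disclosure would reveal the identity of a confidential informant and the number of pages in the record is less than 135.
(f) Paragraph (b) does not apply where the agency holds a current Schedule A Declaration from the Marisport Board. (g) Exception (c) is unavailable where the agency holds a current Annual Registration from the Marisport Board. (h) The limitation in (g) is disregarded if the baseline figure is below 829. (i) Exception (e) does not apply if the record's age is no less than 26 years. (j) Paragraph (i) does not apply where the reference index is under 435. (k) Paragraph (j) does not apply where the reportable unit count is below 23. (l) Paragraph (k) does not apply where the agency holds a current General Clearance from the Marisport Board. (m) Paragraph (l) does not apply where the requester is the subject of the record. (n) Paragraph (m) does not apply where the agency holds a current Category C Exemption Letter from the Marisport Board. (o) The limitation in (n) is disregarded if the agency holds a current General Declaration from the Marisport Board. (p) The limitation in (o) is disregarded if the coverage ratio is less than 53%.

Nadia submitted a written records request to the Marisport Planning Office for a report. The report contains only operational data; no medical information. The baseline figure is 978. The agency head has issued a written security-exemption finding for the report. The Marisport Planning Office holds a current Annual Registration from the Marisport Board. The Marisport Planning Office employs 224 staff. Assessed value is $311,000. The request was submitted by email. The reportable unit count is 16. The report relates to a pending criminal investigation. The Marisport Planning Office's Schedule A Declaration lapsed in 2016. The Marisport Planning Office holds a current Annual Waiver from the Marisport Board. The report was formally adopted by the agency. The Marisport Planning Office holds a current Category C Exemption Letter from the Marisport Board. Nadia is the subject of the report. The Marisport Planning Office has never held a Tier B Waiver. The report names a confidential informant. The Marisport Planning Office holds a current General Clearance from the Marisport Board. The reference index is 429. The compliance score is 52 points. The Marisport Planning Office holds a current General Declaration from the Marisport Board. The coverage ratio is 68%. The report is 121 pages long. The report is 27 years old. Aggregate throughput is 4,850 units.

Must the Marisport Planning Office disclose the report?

Exception (a) requires that the agency holds a current Tier B Waiver from the Marisport Board; but the Tier B Waiver is not current, so (a) is unavailable.
Exception (b) does not apply: the report contains only operational data.
Exception (c) is satisfied on its face — the report relates to a pending investigation; a current Annual Waiver is held. However, paragraphs (g)–(h) must be considered: (g) operates — a current Annual Registration is held. (h) is inapplicable (the baseline figure is 978, not below 829), so (g) stands. (c) is therefore removed.
Exception (d) does not apply: the report has been formally adopted.
Exception (e): the report names a confidential informant; the number of pages in the record is 121, less than the 135 limit — every condition holds. But applying paragraphs (i)–(p): (i) operates against (e): the record's age is 27 years, meeting the 26 years threshold. (j) is engaged (the reference index is 429, under the 435 limit), but is set aside by (k): (k) operates against (j): the reportable unit count is 16, below the 23 limit. (l) would limit (k) — a current General Clearance is held — but (m) sets (l) aside: (m) operates against (l): Nadia is the subject of the report. (n) is triggered (a current Category C Exemption Letter is held), but is overridden by (o): (o) is triggered — a current General Declaration is held. (p) is inapplicable (the coverage ratio is 68%, not less than 53%), so (o) stands. Exception (e) does not apply.
None of the exceptions is available; § 55.4 applies in full.

Yes — the Marisport Planning Office must disclose the report.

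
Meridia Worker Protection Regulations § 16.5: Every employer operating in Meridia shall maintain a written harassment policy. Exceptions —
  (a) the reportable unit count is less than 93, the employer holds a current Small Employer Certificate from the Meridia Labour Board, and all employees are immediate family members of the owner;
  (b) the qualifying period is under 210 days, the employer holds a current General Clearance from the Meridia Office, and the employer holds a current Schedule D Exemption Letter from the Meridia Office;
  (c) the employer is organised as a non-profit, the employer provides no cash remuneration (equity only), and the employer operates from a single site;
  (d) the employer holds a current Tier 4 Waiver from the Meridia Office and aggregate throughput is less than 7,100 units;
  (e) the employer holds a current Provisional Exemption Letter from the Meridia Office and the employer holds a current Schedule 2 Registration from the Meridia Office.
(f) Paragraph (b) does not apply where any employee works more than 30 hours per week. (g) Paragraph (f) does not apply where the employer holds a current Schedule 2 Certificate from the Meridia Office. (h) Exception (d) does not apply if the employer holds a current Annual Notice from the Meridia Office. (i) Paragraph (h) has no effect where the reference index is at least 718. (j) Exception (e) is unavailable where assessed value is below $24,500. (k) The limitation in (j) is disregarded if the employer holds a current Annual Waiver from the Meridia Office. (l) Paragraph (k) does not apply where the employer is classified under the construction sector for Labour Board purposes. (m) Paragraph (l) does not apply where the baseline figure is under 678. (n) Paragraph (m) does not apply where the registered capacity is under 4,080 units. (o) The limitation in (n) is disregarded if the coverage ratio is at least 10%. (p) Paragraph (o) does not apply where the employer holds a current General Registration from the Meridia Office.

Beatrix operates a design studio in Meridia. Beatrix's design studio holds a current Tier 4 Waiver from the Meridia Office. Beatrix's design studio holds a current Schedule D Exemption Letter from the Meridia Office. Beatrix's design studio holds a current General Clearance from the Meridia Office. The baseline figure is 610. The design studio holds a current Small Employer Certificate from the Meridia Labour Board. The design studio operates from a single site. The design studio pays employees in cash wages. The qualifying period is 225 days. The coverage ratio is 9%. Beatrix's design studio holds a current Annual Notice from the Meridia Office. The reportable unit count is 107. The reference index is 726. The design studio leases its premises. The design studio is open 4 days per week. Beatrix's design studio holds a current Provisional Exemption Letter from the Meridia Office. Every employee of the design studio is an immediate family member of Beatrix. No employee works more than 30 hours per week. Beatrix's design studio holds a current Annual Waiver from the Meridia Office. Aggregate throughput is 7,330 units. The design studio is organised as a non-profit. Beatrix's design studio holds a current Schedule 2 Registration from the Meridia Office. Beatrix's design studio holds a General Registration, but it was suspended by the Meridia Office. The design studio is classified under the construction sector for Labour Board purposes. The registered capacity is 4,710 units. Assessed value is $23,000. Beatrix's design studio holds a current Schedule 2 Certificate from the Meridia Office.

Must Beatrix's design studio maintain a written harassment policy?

Exception (a) requires that the reportable unit count is less than 93; but the reportable unit count is 107, not less than 93, so (a) is unavailable.
Exception (b) fails — the qualifying period is 225 days, not under 210 days.
Exception (c) does not apply: employees are paid cash wages.
Exception (d) requires that aggregate throughput is less than 7,100 units; but aggregate throughput is 7,330 units, not less than 7,100 units, so (d) is unavailable.
Exception (e)'s conditions are all satisfied: a current Provisional Exemption Letter is held; a current Schedule 2 Registration is held. Under paragraphs (j)–(p): (j) operates (assessed value is $23,000, below the $24,500 limit), but yields to (k): (k) is triggered — a current Annual Waiver is held. (l) applies (the design studio is classified under the construction sector), but is set aside by (m): (m) is engaged — the baseline figure is 610, under the 678 limit. (n) is not triggered (the registered capacity is 4,710 units, not under 4,080 units), so (m) stands. (e) remains available.

No — exception (e) applies; Beatrix's design studio is not required to maintain a written harassment policy.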